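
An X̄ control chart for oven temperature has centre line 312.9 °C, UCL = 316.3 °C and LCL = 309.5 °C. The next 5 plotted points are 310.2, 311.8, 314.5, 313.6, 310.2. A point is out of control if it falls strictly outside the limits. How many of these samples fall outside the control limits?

All 5 points lie within [309.5, 316.3].

0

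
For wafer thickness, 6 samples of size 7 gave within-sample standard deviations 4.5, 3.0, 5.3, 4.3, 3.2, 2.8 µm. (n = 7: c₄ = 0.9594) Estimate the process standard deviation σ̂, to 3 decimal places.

s̄ = (4.5 + 3.0 + 5.3 + 4.3 + 3.2 + 2.8) / 6 = 3.8500
σ̂ = s̄ / c₄ = 3.8500 / 0.9594 = 4.0129

4.013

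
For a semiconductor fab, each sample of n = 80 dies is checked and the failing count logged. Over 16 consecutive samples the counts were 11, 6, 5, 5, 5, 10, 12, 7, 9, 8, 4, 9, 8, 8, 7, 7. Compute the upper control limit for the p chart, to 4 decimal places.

p̄ = Σdᵢ / (k·n) = 121 / (16 × 80) = 0.09453
UCL = p̄ + 3·√(p̄(1−p̄)/n) = 0.09453 + 3 × √(0.09453×0.90547/80) = 0.09453 + 3 × 0.03271 = 0.19266

0.1927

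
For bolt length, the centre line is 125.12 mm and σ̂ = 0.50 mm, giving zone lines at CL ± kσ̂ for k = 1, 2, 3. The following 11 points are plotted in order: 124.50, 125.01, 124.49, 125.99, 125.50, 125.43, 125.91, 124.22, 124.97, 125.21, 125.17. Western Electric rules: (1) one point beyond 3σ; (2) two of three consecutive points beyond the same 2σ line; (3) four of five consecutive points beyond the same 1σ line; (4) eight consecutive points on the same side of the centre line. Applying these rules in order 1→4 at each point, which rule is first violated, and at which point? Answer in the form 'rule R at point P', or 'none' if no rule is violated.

Zone of each point (C = within 1σ̂, B = 1σ̂–2σ̂, A = 2σ̂–3σ̂, * = beyond 3σ̂; sign = side of CL): 1:-B, 2:-C, 3:-B, 4:+B, 5:+C, 6:+C, 7:+B, 8:-B, 9:-C, 10:+C, 11:+C
No rule fires across all 11 points.

none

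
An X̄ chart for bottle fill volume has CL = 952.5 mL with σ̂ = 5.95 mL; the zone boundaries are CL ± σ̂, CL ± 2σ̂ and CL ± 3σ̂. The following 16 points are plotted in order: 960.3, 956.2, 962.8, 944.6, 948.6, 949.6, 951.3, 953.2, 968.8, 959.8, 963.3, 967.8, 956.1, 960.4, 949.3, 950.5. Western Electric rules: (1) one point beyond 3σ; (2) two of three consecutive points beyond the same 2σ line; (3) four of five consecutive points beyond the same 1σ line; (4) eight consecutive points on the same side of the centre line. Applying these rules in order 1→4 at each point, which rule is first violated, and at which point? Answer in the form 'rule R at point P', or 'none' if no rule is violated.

Zone of each point (C = within 1σ̂, B = 1σ̂–2σ̂, A = 2σ̂–3σ̂, * = beyond 3σ̂; sign = side of CL): 1:+B, 2:+C, 3:+B, 4:-B, 5:-C, 6:-C, 7:-C, 8:+C, 9:+A, 10:+B, 11:+B, 12:+A, 13:+C, 14:+B, 15:-C, 16:-C
Rule 3 (four of five consecutive points beyond the same 1σ limit) is satisfied at point 12.

rule 3 at point 12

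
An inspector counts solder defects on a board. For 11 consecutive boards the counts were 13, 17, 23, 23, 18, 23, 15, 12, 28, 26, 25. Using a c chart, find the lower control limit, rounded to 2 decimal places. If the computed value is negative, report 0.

c̄ = (13 + 17 + 23 + 23 + 18 + 23 + 15 + 12 + 28 + 26 + 25) / 11 = 223 / 11 = 20.2727
LCL = c̄ − 3√c̄ = 20.2727 − 3 × 4.5025 = 6.7652

6.77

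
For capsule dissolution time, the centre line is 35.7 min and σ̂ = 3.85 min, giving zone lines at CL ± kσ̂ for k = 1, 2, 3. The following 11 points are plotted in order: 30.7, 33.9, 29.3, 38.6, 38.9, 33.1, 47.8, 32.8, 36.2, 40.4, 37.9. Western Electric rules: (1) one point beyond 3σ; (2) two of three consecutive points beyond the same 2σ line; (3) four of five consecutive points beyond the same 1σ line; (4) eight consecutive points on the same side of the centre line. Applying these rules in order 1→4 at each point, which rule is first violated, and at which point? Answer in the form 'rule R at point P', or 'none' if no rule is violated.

Zone of each point (C = within 1σ̂, B = 1σ̂–2σ̂, A = 2σ̂–3σ̂, * = beyond 3σ̂; sign = side of CL): 1:-B, 2:-C, 3:-B, 4:+C, 5:+C, 6:-C, 7:+*, 8:-C, 9:+C, 10:+B, 11:+C
Rule 1 (one point beyond the 3σ limits) is satisfied at point 7.

rule 1 at point 7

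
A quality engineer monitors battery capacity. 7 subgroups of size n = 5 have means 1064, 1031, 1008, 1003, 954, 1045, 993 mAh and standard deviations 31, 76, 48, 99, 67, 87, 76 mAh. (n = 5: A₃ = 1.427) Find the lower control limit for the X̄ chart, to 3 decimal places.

915.333

X̄̄ = (1064 + 1031 + 1008 + 1003 + 954 + 1045 + 993) / 7 = 1014.0000
s̄ = (31 + 76 + 48 + 99 + 67 + 87 + 76) / 7 = 69.1429
LCL = X̄̄ − A₃·s̄ = 1014.0000 − 1.427 × 69.1429 = 915.3331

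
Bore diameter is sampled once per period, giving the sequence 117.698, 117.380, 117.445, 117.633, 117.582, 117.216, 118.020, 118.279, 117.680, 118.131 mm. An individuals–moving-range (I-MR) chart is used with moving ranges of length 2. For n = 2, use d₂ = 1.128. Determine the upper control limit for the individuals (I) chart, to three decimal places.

X̄ = (117.698 + 117.380 + 117.445 + 117.633 + 117.582 + 117.216 + 118.020 + 118.279 + 117.680 + 118.131) / 10 = 117.7064
Moving ranges: 0.318, 0.065, 0.188, 0.051, 0.366, 0.804, 0.259, 0.599, 0.451; M̄R̄ = 3.1010 / 9 = 0.3446
UCL = X̄ + 3·M̄R̄/d₂ = 117.7064 + 3 × 0.3446 / 1.128 = 118.6228

118.623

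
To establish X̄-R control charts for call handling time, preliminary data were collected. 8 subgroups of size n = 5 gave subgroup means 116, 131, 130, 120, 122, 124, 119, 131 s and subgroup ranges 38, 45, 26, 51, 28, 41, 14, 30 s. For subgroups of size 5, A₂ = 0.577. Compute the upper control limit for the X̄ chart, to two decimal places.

X̄̄ = (116 + 131 + 130 + 120 + 122 + 124 + 119 + 131) / 8 = 993.0000 / 8 = 124.1250
R̄ = (38 + 45 + 26 + 51 + 28 + 41 + 14 + 30) / 8 = 273.0000 / 8 = 34.1250
UCL = X̄̄ + A₂·R̄ = 124.1250 + 0.577 × 34.1250 = 143.8151

143.82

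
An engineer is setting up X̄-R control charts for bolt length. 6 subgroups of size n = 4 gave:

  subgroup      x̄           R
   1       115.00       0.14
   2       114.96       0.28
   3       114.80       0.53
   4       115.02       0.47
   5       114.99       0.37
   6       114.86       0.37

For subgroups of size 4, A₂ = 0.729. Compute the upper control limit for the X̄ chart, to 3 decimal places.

115.201

X̄̄ = (115.00 + 114.96 + 114.80 + 115.02 + 114.99 + 114.86) / 6 = 689.6300 / 6 = 114.9383
R̄ = (0.14 + 0.28 + 0.53 + 0.47 + 0.37 + 0.37) / 6 = 2.1600 / 6 = 0.3600
UCL = X̄̄ + A₂·R̄ = 114.9383 + 0.729 × 0.3600 = 115.2008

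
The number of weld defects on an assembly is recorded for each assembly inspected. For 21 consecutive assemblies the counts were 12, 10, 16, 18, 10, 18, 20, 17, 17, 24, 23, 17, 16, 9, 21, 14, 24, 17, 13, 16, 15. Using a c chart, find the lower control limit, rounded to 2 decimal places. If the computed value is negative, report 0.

4.33

c̄ = (12 + 10 + 16 + 18 + 10 + 18 + 20 + 17 + 17 + 24 + 23 + 17 + 16 + 9 + 21 + 14 + 24 + 17 + 13 + 16 + 15) / 21 = 347 / 21 = 16.5238
LCL = c̄ − 3√c̄ = 16.5238 − 3 × 4.0649 = 4.3290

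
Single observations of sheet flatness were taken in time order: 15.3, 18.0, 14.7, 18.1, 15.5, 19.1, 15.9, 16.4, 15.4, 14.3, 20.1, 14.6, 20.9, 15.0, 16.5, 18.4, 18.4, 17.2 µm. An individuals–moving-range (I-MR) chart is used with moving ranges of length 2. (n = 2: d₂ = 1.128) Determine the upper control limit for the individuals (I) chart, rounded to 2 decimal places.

24.62

X̄ = (15.3 + 18.0 + 14.7 + 18.1 + 15.5 + 19.1 + 15.9 + 16.4 + 15.4 + 14.3 + 20.1 + 14.6 + 20.9 + 15.0 + 16.5 + 18.4 + 18.4 + 17.2) / 18 = 16.8778
Moving ranges: 2.7, 3.3, 3.4, 2.6, 3.6, 3.2, 0.5, 1.0, 1.1, 5.8, 5.5, 6.3, 5.9, 1.5, 1.9, 0.0, 1.2; M̄R̄ = 49.5000 / 17 = 2.9118
UCL = X̄ + 3·M̄R̄/d₂ = 16.8778 + 3 × 2.9118 / 1.128 = 24.6218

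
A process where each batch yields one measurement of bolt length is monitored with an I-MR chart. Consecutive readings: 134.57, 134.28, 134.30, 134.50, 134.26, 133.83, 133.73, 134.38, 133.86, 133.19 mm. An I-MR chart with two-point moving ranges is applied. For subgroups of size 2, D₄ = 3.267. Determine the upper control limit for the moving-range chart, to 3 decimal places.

1.133

Moving ranges: 0.29, 0.02, 0.20, 0.24, 0.43, 0.10, 0.65, 0.52, 0.67; M̄R̄ = 3.1200 / 9 = 0.3467
UCL_MR = D₄·M̄R̄ = 3.267 × 0.3467 = 1.1326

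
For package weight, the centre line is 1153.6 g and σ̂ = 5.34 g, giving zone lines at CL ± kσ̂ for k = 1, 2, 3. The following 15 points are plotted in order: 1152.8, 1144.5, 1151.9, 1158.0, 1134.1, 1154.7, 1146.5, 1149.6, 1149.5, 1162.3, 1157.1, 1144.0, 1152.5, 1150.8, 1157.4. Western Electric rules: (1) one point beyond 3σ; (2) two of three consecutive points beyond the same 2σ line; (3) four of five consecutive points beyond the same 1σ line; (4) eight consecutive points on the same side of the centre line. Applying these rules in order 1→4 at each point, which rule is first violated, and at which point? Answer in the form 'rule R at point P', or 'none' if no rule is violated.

rule 1 at point 5

Zone of each point (C = within 1σ̂, B = 1σ̂–2σ̂, A = 2σ̂–3σ̂, * = beyond 3σ̂; sign = side of CL): 1:-C, 2:-B, 3:-C, 4:+C, 5:-*, 6:+C, 7:-B, 8:-C, 9:-C, 10:+B, 11:+C, 12:-B, 13:-C, 14:-C, 15:+C
Rule 1 (one point beyond the 3σ limits) is satisfied at point 5.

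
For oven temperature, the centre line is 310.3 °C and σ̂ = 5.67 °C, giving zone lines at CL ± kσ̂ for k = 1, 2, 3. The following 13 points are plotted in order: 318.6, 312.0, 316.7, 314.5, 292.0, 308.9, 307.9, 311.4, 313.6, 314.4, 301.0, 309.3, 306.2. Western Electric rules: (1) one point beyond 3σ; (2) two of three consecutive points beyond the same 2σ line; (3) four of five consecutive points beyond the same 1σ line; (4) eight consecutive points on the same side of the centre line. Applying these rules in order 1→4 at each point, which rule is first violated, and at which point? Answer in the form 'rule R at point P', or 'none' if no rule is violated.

Zone of each point (C = within 1σ̂, B = 1σ̂–2σ̂, A = 2σ̂–3σ̂, * = beyond 3σ̂; sign = side of CL): 1:+B, 2:+C, 3:+B, 4:+C, 5:-*, 6:-C, 7:-C, 8:+C, 9:+C, 10:+C, 11:-B, 12:-C, 13:-C
Rule 1 (one point beyond the 3σ limits) is satisfied at point 5.

rule 1 at point 5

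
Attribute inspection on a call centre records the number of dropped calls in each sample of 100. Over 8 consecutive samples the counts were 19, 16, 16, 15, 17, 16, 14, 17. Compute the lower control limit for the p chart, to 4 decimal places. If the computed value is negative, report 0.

p̄ = Σdᵢ / (k·n) = 130 / (8 × 100) = 0.16250
LCL = p̄ − 3·√(p̄(1−p̄)/n) = 0.16250 − 3 × 0.03689 = 0.05183

0.0518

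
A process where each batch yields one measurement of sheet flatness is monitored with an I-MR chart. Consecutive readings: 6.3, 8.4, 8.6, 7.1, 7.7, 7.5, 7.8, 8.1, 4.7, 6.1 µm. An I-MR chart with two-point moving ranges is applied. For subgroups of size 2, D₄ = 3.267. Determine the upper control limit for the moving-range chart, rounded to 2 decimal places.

Moving ranges: 2.1, 0.2, 1.5, 0.6, 0.2, 0.3, 0.3, 3.4, 1.4; M̄R̄ = 10.0000 / 9 = 1.1111
UCL_MR = D₄·M̄R̄ = 3.267 × 1.1111 = 3.6300

3.63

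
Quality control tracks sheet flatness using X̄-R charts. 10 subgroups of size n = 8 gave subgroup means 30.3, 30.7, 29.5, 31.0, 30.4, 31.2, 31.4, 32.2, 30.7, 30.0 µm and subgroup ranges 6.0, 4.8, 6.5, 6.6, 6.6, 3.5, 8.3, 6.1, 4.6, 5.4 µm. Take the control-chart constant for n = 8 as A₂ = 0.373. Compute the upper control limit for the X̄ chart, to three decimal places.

32.918

X̄̄ = (30.3 + 30.7 + 29.5 + 31.0 + 30.4 + 31.2 + 31.4 + 32.2 + 30.7 + 30.0) / 10 = 307.4000 / 10 = 30.7400
R̄ = (6.0 + 4.8 + 6.5 + 6.6 + 6.6 + 3.5 + 8.3 + 6.1 + 4.6 + 5.4) / 10 = 58.4000 / 10 = 5.8400
UCL = X̄̄ + A₂·R̄ = 30.7400 + 0.373 × 5.8400 = 32.9183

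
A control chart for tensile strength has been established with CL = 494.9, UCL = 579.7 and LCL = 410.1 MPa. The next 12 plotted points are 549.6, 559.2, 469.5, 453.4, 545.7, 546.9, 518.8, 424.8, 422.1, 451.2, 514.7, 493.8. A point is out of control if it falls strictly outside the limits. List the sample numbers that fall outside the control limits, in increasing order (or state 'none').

All 12 points lie within [410.1, 579.7].

none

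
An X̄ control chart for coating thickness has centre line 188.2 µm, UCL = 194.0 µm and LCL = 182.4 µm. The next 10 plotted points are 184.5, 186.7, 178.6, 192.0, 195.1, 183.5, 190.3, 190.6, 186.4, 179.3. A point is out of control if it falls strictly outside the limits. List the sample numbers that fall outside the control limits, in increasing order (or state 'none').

3, 5, 10

Compare each point to [182.4, 194.0]: sample 3 = 178.6 < LCL; sample 5 = 195.1 > UCL; sample 10 = 179.3 < LCL.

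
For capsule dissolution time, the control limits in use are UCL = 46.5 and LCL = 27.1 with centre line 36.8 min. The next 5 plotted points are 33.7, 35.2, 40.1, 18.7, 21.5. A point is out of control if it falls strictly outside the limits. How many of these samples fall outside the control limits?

Compare each point to [27.1, 46.5]: sample 4 = 18.7 < LCL; sample 5 = 21.5 < LCL.

2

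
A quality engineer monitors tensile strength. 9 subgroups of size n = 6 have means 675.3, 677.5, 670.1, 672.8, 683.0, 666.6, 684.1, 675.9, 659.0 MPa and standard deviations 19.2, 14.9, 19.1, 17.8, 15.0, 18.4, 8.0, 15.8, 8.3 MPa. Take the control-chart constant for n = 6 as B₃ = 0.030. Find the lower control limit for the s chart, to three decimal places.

s̄ = (19.2 + 14.9 + 19.1 + 17.8 + 15.0 + 18.4 + 8.0 + 15.8 + 8.3) / 9 = 15.1667
LCL_s = B₃·s̄ = 0.030 × 15.1667 = 0.4550

0.455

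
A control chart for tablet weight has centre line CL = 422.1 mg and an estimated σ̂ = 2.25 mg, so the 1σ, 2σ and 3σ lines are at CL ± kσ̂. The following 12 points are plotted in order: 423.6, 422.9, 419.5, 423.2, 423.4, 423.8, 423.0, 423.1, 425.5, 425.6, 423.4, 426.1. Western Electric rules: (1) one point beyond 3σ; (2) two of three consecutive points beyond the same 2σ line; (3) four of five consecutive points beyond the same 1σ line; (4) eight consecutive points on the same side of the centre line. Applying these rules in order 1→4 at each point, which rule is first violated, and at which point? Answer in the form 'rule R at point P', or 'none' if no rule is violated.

rule 4 at point 11

Zone of each point (C = within 1σ̂, B = 1σ̂–2σ̂, A = 2σ̂–3σ̂, * = beyond 3σ̂; sign = side of CL): 1:+C, 2:+C, 3:-B, 4:+C, 5:+C, 6:+C, 7:+C, 8:+C, 9:+B, 10:+B, 11:+C, 12:+B
Rule 4 (eight consecutive points on the same side of the centre line) is satisfied at point 11.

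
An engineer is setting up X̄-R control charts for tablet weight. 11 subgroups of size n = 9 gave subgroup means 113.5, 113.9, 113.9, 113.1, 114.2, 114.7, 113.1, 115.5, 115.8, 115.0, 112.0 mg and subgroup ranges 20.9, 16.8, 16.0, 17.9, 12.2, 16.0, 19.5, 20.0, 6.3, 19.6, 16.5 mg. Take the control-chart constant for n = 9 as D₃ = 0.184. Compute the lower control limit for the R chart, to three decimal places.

R̄ = (20.9 + 16.8 + 16.0 + 17.9 + 12.2 + 16.0 + 19.5 + 20.0 + 6.3 + 19.6 + 16.5) / 11 = 181.7000 / 11 = 16.5182
LCL_R = D₃·R̄ = 0.184 × 16.5182 = 3.0393

3.039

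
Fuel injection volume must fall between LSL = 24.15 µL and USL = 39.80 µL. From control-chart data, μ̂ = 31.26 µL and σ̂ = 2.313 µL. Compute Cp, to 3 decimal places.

Cp = (USL − LSL) / (6σ̂) = (39.80 − 24.15) / (6 × 2.313) = 15.6500 / 13.8780 = 1.1277

1.128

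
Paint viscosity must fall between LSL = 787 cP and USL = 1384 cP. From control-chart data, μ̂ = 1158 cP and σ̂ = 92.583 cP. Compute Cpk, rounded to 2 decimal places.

0.81

Cpu = (USL − μ̂) / (3σ̂) = (1384 − 1158) / (3 × 92.583) = 0.8137; Cpl = (μ̂ − LSL) / (3σ̂) = (1158 − 787) / (3 × 92.583) = 1.3357; Cpk = min(Cpu, Cpl) = 0.8137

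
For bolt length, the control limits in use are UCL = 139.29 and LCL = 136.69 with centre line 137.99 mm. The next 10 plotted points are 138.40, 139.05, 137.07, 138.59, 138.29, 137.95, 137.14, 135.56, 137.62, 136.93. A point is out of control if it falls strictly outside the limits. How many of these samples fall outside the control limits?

1

Compare each point to [136.69, 139.29]: sample 8 = 135.56 < LCL.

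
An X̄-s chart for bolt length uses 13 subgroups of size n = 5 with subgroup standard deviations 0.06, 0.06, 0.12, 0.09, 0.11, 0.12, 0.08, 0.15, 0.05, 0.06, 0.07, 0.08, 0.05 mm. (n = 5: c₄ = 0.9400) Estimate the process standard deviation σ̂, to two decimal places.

s̄ = (0.06 + 0.06 + 0.12 + 0.09 + 0.11 + 0.12 + 0.08 + 0.15 + 0.05 + 0.06 + 0.07 + 0.08 + 0.05) / 13 = 0.0846
σ̂ = s̄ / c₄ = 0.0846 / 0.9400 = 0.0900

0.09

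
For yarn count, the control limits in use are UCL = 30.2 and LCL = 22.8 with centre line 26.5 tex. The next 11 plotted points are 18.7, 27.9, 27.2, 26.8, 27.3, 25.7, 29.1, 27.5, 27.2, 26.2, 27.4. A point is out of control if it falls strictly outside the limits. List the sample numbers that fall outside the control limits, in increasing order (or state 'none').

1

Compare each point to [22.8, 30.2]: sample 1 = 18.7 < LCL.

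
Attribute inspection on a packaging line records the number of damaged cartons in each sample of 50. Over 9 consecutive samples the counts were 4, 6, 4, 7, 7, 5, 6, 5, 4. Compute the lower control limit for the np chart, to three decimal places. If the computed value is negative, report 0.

0.000

p̄ = Σdᵢ / (k·n) = 48 / (9 × 50) = 0.10667
LCL = np̄ − 3·√(np̄(1−p̄)) = 5.3333 − 3 × 2.1828 = -1.2149 → 0 (negative, so LCL = 0)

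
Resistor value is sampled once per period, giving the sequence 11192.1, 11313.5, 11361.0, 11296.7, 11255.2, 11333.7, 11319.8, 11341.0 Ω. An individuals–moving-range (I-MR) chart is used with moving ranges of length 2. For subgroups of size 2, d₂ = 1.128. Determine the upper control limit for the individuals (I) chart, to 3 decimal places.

X̄ = (11192.1 + 11313.5 + 11361.0 + 11296.7 + 11255.2 + 11333.7 + 11319.8 + 11341.0) / 8 = 11301.6250
Moving ranges: 121.4, 47.5, 64.3, 41.5, 78.5, 13.9, 21.2; M̄R̄ = 388.3000 / 7 = 55.4714
UCL = X̄ + 3·M̄R̄/d₂ = 11301.6250 + 3 × 55.4714 / 1.128 = 11449.1554

11449.155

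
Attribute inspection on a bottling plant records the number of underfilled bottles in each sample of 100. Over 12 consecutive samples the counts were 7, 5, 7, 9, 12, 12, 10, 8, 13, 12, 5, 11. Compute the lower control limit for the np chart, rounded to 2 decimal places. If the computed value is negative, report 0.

p̄ = Σdᵢ / (k·n) = 111 / (12 × 100) = 0.09250
LCL = np̄ − 3·√(np̄(1−p̄)) = 9.2500 − 3 × 2.8973 = 0.5581

0.56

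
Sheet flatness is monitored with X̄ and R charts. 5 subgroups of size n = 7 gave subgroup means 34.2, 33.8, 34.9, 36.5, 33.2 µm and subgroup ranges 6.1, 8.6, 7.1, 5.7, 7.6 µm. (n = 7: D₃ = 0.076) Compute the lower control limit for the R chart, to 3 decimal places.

0.534

R̄ = (6.1 + 8.6 + 7.1 + 5.7 + 7.6) / 5 = 35.1000 / 5 = 7.0200
LCL_R = D₃·R̄ = 0.076 × 7.0200 = 0.5335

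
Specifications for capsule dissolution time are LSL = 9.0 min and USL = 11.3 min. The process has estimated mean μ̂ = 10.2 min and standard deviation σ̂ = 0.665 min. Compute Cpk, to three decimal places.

Cpu = (USL − μ̂) / (3σ̂) = (11.3 − 10.2) / (3 × 0.665) = 0.5514; Cpl = (μ̂ − LSL) / (3σ̂) = (10.2 − 9.0) / (3 × 0.665) = 0.6015; Cpk = min(Cpu, Cpl) = 0.5514

0.551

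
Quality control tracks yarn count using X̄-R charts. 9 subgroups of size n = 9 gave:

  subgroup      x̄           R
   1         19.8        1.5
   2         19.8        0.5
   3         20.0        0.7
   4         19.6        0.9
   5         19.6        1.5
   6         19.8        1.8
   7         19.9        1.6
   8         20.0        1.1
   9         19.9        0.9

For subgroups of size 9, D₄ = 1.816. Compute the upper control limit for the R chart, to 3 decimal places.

R̄ = (1.5 + 0.5 + 0.7 + 0.9 + 1.5 + 1.8 + 1.6 + 1.1 + 0.9) / 9 = 10.5000 / 9 = 1.1667
UCL_R = D₄·R̄ = 1.816 × 1.1667 = 2.1187

2.119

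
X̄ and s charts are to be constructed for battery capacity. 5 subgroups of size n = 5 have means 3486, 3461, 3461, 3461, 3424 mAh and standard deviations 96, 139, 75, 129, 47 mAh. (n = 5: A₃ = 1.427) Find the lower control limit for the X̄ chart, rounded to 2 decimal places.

3319.90

X̄̄ = (3486 + 3461 + 3461 + 3461 + 3424) / 5 = 3458.6000
s̄ = (96 + 139 + 75 + 129 + 47) / 5 = 97.2000
LCL = X̄̄ − A₃·s̄ = 3458.6000 − 1.427 × 97.2000 = 3319.8956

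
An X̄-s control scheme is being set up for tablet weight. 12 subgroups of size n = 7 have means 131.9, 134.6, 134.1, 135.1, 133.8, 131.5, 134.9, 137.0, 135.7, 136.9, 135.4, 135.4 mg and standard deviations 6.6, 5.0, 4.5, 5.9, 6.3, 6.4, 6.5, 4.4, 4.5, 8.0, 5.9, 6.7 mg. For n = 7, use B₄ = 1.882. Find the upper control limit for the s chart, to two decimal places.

s̄ = (6.6 + 5.0 + 4.5 + 5.9 + 6.3 + 6.4 + 6.5 + 4.4 + 4.5 + 8.0 + 5.9 + 6.7) / 12 = 5.8917
UCL_s = B₄·s̄ = 1.882 × 5.8917 = 11.0881

11.09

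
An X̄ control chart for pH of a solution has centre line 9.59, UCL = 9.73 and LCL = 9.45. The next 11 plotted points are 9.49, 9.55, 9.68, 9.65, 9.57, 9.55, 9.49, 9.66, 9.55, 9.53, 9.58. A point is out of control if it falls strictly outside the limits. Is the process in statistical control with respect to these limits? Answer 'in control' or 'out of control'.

in control

All 11 points lie within [9.45, 9.73].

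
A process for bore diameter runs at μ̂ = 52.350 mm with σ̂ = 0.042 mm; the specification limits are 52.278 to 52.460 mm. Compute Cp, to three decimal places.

0.722

Cp = (USL − LSL) / (6σ̂) = (52.460 − 52.278) / (6 × 0.042) = 0.1820 / 0.2520 = 0.7222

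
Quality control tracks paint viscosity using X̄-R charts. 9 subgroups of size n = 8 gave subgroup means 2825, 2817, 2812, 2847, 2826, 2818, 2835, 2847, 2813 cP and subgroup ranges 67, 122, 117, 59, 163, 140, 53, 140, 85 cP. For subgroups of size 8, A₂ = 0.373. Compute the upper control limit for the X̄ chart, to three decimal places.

2865.873

X̄̄ = (2825 + 2817 + 2812 + 2847 + 2826 + 2818 + 2835 + 2847 + 2813) / 9 = 25440.0000 / 9 = 2826.6667
R̄ = (67 + 122 + 117 + 59 + 163 + 140 + 53 + 140 + 85) / 9 = 946.0000 / 9 = 105.1111
UCL = X̄̄ + A₂·R̄ = 2826.6667 + 0.373 × 105.1111 = 2865.8731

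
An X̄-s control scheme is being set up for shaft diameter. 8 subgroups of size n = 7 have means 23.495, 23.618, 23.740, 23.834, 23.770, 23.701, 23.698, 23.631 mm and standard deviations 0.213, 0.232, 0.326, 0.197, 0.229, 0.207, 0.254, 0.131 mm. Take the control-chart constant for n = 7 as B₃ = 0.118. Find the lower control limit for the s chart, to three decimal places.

s̄ = (0.213 + 0.232 + 0.326 + 0.197 + 0.229 + 0.207 + 0.254 + 0.131) / 8 = 0.2236
LCL_s = B₃·s̄ = 0.118 × 0.2236 = 0.0264

0.026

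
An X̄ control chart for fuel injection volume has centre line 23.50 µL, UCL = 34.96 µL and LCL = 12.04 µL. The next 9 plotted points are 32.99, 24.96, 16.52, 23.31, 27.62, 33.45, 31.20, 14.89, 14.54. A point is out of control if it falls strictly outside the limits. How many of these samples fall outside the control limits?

All 9 points lie within [12.04, 34.96].

0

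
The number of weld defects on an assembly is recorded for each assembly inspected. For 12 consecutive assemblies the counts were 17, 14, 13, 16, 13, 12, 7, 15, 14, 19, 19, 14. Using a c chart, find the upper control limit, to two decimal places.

25.81

c̄ = (17 + 14 + 13 + 16 + 13 + 12 + 7 + 15 + 14 + 19 + 19 + 14) / 12 = 173 / 12 = 14.4167
UCL = c̄ + 3√c̄ = 14.4167 + 3 × √14.4167 = 14.4167 + 3 × 3.7969 = 25.8075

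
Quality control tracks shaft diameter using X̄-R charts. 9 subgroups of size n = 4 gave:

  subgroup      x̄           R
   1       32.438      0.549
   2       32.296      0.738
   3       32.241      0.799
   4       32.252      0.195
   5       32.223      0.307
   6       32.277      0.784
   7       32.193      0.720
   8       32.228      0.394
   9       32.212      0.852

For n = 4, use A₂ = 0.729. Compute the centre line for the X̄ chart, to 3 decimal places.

X̄̄ = (32.438 + 32.296 + 32.241 + 32.252 + 32.223 + 32.277 + 32.193 + 32.228 + 32.212) / 9 = 290.3600 / 9 = 32.2622
CL = X̄̄ = 32.2622

32.262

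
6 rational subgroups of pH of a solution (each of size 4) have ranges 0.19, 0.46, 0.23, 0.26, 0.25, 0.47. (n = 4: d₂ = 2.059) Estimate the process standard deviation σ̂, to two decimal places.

0.15

R̄ = (0.19 + 0.46 + 0.23 + 0.26 + 0.25 + 0.47) / 6 = 0.3100
σ̂ = R̄ / d₂ = 0.3100 / 2.059 = 0.1506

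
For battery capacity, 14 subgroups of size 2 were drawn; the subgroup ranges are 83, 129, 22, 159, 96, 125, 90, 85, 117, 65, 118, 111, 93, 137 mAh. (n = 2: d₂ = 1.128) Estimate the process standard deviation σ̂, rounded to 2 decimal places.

R̄ = (83 + 129 + 22 + 159 + 96 + 125 + 90 + 85 + 117 + 65 + 118 + 111 + 93 + 137) / 14 = 102.1429
σ̂ = R̄ / d₂ = 102.1429 / 1.128 = 90.5522

90.55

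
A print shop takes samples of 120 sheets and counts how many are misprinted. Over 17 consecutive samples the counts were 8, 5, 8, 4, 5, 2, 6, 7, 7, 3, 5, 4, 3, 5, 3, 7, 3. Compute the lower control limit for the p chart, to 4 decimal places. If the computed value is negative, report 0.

p̄ = Σdᵢ / (k·n) = 85 / (17 × 120) = 0.04167
LCL = p̄ − 3·√(p̄(1−p̄)/n) = 0.04167 − 3 × 0.01824 = -0.01306 → 0 (negative, so LCL = 0)

0.0000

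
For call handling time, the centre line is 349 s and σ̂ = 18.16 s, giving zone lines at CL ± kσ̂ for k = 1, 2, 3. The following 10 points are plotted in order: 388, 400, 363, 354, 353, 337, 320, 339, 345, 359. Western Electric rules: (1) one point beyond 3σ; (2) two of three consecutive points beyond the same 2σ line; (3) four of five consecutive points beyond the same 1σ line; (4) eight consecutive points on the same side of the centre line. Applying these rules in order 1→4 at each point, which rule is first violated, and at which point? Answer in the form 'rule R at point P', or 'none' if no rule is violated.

Zone of each point (C = within 1σ̂, B = 1σ̂–2σ̂, A = 2σ̂–3σ̂, * = beyond 3σ̂; sign = side of CL): 1:+A, 2:+A, 3:+C, 4:+C, 5:+C, 6:-C, 7:-B, 8:-C, 9:-C, 10:+C
Rule 2 (two of three consecutive points beyond the same 2σ limit) is satisfied at point 2.

rule 2 at point 2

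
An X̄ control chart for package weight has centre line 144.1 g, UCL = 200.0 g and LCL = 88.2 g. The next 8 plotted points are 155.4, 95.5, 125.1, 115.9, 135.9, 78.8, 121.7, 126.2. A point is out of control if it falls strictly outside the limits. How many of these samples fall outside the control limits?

Compare each point to [88.2, 200.0]: sample 6 = 78.8 < LCL.

1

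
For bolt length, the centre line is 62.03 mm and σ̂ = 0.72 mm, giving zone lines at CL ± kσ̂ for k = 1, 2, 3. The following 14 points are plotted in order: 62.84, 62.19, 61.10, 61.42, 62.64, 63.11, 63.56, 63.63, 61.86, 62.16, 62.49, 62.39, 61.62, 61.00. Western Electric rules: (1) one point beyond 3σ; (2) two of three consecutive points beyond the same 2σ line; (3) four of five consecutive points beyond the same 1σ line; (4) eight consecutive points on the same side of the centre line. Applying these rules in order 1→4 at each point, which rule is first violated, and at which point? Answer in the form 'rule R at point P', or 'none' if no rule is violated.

rule 2 at point 8

Zone of each point (C = within 1σ̂, B = 1σ̂–2σ̂, A = 2σ̂–3σ̂, * = beyond 3σ̂; sign = side of CL): 1:+B, 2:+C, 3:-B, 4:-C, 5:+C, 6:+B, 7:+A, 8:+A, 9:-C, 10:+C, 11:+C, 12:+C, 13:-C, 14:-B
Rule 2 (two of three consecutive points beyond the same 2σ limit) is satisfied at point 8.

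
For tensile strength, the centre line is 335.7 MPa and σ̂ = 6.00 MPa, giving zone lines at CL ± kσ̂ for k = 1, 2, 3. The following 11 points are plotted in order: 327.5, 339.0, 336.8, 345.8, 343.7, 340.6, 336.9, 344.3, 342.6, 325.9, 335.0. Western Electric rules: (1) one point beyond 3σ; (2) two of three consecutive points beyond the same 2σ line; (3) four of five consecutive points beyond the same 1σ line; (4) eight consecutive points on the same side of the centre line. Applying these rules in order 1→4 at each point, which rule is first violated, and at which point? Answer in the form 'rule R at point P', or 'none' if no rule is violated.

Zone of each point (C = within 1σ̂, B = 1σ̂–2σ̂, A = 2σ̂–3σ̂, * = beyond 3σ̂; sign = side of CL): 1:-B, 2:+C, 3:+C, 4:+B, 5:+B, 6:+C, 7:+C, 8:+B, 9:+B, 10:-B, 11:-C
Rule 4 (eight consecutive points on the same side of the centre line) is satisfied at point 9.

rule 4 at point 9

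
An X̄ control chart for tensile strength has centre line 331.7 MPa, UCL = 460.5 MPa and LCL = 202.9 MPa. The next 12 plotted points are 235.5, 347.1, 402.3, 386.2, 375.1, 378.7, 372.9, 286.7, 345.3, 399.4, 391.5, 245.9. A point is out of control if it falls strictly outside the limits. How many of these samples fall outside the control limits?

0

All 12 points lie within [202.9, 460.5].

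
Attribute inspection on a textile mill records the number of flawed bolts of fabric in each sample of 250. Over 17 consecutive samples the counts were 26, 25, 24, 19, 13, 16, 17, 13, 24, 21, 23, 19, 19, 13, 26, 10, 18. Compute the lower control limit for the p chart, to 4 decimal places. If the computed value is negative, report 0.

0.0262

p̄ = Σdᵢ / (k·n) = 326 / (17 × 250) = 0.07671
LCL = p̄ − 3·√(p̄(1−p̄)/n) = 0.07671 − 3 × 0.01683 = 0.02621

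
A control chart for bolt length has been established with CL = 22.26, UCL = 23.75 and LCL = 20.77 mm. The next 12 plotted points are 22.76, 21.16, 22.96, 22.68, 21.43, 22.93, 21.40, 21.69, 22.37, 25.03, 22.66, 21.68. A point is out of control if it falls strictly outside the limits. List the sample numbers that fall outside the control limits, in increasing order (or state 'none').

Compare each point to [20.77, 23.75]: sample 10 = 25.03 > UCL.

10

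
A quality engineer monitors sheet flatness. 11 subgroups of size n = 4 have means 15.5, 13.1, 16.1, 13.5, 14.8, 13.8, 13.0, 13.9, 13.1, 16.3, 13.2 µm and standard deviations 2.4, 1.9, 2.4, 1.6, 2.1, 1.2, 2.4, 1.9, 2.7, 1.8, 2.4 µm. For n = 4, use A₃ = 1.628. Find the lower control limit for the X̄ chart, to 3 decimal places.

X̄̄ = (15.5 + 13.1 + 16.1 + 13.5 + 14.8 + 13.8 + 13.0 + 13.9 + 13.1 + 16.3 + 13.2) / 11 = 14.2091
s̄ = (2.4 + 1.9 + 2.4 + 1.6 + 2.1 + 1.2 + 2.4 + 1.9 + 2.7 + 1.8 + 2.4) / 11 = 2.0727
LCL = X̄̄ − A₃·s̄ = 14.2091 − 1.628 × 2.0727 = 10.8347

10.835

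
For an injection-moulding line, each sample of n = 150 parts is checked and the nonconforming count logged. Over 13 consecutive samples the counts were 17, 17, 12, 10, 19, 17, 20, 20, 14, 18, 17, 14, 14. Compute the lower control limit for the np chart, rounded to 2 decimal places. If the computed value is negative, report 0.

4.71

p̄ = Σdᵢ / (k·n) = 209 / (13 × 150) = 0.10718
LCL = np̄ − 3·√(np̄(1−p̄)) = 16.0769 − 3 × 3.7886 = 4.7110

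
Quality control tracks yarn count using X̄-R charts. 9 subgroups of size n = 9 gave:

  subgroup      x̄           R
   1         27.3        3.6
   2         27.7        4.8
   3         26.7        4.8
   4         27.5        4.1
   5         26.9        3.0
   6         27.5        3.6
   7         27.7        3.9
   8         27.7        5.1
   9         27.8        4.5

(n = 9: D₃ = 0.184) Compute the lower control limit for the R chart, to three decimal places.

R̄ = (3.6 + 4.8 + 4.8 + 4.1 + 3.0 + 3.6 + 3.9 + 5.1 + 4.5) / 9 = 37.4000 / 9 = 4.1556
LCL_R = D₃·R̄ = 0.184 × 4.1556 = 0.7646

0.765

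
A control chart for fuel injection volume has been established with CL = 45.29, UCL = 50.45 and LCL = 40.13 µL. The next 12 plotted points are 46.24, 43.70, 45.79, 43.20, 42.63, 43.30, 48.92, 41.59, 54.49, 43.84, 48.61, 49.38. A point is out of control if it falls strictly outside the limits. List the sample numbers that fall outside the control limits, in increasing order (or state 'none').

9

Compare each point to [40.13, 50.45]: sample 9 = 54.49 > UCL.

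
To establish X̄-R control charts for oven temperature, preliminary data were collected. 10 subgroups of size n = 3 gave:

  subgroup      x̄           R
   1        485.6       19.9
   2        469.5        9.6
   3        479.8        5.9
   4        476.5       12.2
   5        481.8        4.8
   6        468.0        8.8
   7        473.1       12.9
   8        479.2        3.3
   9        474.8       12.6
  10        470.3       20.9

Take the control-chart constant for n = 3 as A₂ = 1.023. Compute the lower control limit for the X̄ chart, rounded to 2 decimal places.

464.51

X̄̄ = (485.6 + 469.5 + 479.8 + 476.5 + 481.8 + 468.0 + 473.1 + 479.2 + 474.8 + 470.3) / 10 = 4758.6000 / 10 = 475.8600
R̄ = (19.9 + 9.6 + 5.9 + 12.2 + 4.8 + 8.8 + 12.9 + 3.3 + 12.6 + 20.9) / 10 = 110.9000 / 10 = 11.0900
LCL = X̄̄ − A₂·R̄ = 475.8600 − 1.023 × 11.0900 = 464.5149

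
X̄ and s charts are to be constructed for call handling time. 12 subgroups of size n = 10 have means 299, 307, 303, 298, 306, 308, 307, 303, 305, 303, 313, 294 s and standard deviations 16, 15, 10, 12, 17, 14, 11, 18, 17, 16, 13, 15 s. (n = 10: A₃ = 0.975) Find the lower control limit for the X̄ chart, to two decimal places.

289.70

X̄̄ = (299 + 307 + 303 + 298 + 306 + 308 + 307 + 303 + 305 + 303 + 313 + 294) / 12 = 303.8333
s̄ = (16 + 15 + 10 + 12 + 17 + 14 + 11 + 18 + 17 + 16 + 13 + 15) / 12 = 14.5000
LCL = X̄̄ − A₃·s̄ = 303.8333 − 0.975 × 14.5000 = 289.6958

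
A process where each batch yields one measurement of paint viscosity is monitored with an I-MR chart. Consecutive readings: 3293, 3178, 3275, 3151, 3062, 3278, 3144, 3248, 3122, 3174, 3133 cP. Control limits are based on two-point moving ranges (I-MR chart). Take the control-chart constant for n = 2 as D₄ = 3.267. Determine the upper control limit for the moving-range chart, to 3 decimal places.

Moving ranges: 115, 97, 124, 89, 216, 134, 104, 126, 52, 41; M̄R̄ = 1098.0000 / 10 = 109.8000
UCL_MR = D₄·M̄R̄ = 3.267 × 109.8000 = 358.7166

358.717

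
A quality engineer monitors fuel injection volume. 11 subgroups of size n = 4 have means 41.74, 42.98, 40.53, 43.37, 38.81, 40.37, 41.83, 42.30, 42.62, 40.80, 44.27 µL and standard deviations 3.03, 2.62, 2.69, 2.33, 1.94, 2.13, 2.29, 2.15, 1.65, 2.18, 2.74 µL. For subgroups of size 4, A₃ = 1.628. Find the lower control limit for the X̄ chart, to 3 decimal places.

37.973

X̄̄ = (41.74 + 42.98 + 40.53 + 43.37 + 38.81 + 40.37 + 41.83 + 42.30 + 42.62 + 40.80 + 44.27) / 11 = 41.7836
s̄ = (3.03 + 2.62 + 2.69 + 2.33 + 1.94 + 2.13 + 2.29 + 2.15 + 1.65 + 2.18 + 2.74) / 11 = 2.3409
LCL = X̄̄ − A₃·s̄ = 41.7836 − 1.628 × 2.3409 = 37.9726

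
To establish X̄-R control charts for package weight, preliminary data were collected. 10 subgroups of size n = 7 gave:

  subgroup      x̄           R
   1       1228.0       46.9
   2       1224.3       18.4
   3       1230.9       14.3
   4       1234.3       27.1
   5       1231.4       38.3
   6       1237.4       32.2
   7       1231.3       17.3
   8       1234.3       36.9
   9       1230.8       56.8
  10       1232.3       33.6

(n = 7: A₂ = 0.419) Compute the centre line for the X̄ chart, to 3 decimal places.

X̄̄ = (1228.0 + 1224.3 + 1230.9 + 1234.3 + 1231.4 + 1237.4 + 1231.3 + 1234.3 + 1230.8 + 1232.3) / 10 = 12315.0000 / 10 = 1231.5000
CL = X̄̄ = 1231.5000

1231.500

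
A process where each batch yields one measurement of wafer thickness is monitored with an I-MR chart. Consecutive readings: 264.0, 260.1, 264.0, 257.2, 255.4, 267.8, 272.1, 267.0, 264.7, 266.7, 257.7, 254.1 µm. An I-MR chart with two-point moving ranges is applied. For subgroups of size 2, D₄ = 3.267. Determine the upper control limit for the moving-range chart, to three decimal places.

Moving ranges: 3.9, 3.9, 6.8, 1.8, 12.4, 4.3, 5.1, 2.3, 2.0, 9.0, 3.6; M̄R̄ = 55.1000 / 11 = 5.0091
UCL_MR = D₄·M̄R̄ = 3.267 × 5.0091 = 16.3647

16.365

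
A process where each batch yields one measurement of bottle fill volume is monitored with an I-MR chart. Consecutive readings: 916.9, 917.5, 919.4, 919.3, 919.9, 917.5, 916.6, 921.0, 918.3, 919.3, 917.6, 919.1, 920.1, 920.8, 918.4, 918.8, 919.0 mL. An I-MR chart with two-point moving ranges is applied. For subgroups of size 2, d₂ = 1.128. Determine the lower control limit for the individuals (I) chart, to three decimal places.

915.054

X̄ = (916.9 + 917.5 + 919.4 + 919.3 + 919.9 + 917.5 + 916.6 + 921.0 + 918.3 + 919.3 + 917.6 + 919.1 + 920.1 + 920.8 + 918.4 + 918.8 + 919.0) / 17 = 918.7941
Moving ranges: 0.6, 1.9, 0.1, 0.6, 2.4, 0.9, 4.4, 2.7, 1.0, 1.7, 1.5, 1.0, 0.7, 2.4, 0.4, 0.2; M̄R̄ = 22.5000 / 16 = 1.4062
LCL = X̄ − 3·M̄R̄/d₂ = 918.7941 − 3 × 1.4062 / 1.128 = 915.0541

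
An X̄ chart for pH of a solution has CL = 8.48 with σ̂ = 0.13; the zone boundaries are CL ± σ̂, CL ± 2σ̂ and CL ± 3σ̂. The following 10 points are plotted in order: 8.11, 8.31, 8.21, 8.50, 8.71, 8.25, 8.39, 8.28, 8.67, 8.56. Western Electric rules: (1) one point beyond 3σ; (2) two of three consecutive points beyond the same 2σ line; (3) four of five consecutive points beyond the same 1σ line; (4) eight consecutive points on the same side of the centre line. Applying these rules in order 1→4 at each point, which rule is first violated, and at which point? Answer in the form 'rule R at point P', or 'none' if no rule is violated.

Zone of each point (C = within 1σ̂, B = 1σ̂–2σ̂, A = 2σ̂–3σ̂, * = beyond 3σ̂; sign = side of CL): 1:-A, 2:-B, 3:-A, 4:+C, 5:+B, 6:-B, 7:-C, 8:-B, 9:+B, 10:+C
Rule 2 (two of three consecutive points beyond the same 2σ limit) is satisfied at point 3.

rule 2 at point 3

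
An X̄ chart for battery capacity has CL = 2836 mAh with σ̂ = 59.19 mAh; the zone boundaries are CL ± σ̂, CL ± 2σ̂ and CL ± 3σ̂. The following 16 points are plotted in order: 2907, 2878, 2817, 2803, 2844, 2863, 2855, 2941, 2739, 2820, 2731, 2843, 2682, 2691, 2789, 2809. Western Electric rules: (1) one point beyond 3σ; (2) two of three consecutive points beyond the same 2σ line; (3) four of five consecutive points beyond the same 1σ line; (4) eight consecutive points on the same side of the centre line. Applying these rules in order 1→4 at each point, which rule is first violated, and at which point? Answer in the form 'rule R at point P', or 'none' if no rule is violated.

Zone of each point (C = within 1σ̂, B = 1σ̂–2σ̂, A = 2σ̂–3σ̂, * = beyond 3σ̂; sign = side of CL): 1:+B, 2:+C, 3:-C, 4:-C, 5:+C, 6:+C, 7:+C, 8:+B, 9:-B, 10:-C, 11:-B, 12:+C, 13:-A, 14:-A, 15:-C, 16:-C
Rule 2 (two of three consecutive points beyond the same 2σ limit) is satisfied at point 14.

rule 2 at point 14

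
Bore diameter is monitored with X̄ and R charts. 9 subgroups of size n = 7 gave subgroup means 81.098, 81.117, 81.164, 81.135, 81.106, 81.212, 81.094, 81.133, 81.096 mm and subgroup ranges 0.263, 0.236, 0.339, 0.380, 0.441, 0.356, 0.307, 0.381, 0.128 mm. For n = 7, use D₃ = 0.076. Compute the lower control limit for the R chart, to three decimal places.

R̄ = (0.263 + 0.236 + 0.339 + 0.380 + 0.441 + 0.356 + 0.307 + 0.381 + 0.128) / 9 = 2.8310 / 9 = 0.3146
LCL_R = D₃·R̄ = 0.076 × 0.3146 = 0.0239

0.024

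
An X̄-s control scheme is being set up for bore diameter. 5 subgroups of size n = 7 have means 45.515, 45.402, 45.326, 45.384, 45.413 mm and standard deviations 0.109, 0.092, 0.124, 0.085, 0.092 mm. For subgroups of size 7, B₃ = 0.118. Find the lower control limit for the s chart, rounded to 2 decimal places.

0.01

s̄ = (0.109 + 0.092 + 0.124 + 0.085 + 0.092) / 5 = 0.1004
LCL_s = B₃·s̄ = 0.118 × 0.1004 = 0.0118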